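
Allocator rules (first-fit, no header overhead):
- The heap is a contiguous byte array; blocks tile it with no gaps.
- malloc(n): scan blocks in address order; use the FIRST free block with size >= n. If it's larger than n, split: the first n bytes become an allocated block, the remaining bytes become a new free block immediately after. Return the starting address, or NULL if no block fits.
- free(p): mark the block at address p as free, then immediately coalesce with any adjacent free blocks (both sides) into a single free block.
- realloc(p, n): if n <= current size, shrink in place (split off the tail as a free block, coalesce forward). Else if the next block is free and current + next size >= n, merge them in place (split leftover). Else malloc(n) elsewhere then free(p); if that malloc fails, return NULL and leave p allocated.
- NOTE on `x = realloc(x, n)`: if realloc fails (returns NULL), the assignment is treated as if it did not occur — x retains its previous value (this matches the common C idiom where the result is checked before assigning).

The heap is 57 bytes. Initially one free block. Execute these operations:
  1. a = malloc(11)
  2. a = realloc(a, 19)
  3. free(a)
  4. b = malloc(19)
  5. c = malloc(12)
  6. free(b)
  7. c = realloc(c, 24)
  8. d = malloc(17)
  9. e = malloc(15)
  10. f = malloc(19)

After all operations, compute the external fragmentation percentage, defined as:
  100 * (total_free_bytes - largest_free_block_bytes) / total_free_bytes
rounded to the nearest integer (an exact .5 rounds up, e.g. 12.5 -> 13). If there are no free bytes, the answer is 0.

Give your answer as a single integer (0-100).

Answer: 13

Derivation:
Op 1: a = malloc(11) -> a = 0; heap: [0-10 ALLOC][11-56 FREE]
Op 2: a = realloc(a, 19) -> a = 0; heap: [0-18 ALLOC][19-56 FREE]
Op 3: free(a) -> (freed a); heap: [0-56 FREE]
Op 4: b = malloc(19) -> b = 0; heap: [0-18 ALLOC][19-56 FREE]
Op 5: c = malloc(12) -> c = 19; heap: [0-18 ALLOC][19-30 ALLOC][31-56 FREE]
Op 6: free(b) -> (freed b); heap: [0-18 FREE][19-30 ALLOC][31-56 FREE]
Op 7: c = realloc(c, 24) -> c = 19; heap: [0-18 FREE][19-42 ALLOC][43-56 FREE]
Op 8: d = malloc(17) -> d = 0; heap: [0-16 ALLOC][17-18 FREE][19-42 ALLOC][43-56 FREE]
Op 9: e = malloc(15) -> e = NULL; heap: [0-16 ALLOC][17-18 FREE][19-42 ALLOC][43-56 FREE]
Op 10: f = malloc(19) -> f = NULL; heap: [0-16 ALLOC][17-18 FREE][19-42 ALLOC][43-56 FREE]
Free blocks: [2 14] total_free=16 largest=14 -> 100*(16-14)/16 = 200/16 = 12.5 -> rounds to 13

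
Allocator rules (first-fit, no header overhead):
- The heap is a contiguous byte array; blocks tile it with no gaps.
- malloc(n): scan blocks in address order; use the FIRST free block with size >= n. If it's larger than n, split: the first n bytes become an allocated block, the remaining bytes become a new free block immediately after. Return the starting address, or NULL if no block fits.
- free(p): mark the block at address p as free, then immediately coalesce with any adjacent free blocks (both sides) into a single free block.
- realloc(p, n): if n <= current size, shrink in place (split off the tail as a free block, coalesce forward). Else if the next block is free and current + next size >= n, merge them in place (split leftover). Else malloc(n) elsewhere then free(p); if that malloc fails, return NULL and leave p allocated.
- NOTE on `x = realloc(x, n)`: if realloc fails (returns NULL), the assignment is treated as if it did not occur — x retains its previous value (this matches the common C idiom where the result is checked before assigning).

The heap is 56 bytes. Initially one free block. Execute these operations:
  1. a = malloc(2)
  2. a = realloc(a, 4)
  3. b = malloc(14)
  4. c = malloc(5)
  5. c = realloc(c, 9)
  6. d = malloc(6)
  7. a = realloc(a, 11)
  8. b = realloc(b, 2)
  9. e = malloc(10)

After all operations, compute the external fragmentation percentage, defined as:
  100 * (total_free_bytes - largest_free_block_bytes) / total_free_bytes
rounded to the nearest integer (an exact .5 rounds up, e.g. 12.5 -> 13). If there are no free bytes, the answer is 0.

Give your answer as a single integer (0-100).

Op 1: a = malloc(2) -> a = 0; heap: [0-1 ALLOC][2-55 FREE]
Op 2: a = realloc(a, 4) -> a = 0; heap: [0-3 ALLOC][4-55 FREE]
Op 3: b = malloc(14) -> b = 4; heap: [0-3 ALLOC][4-17 ALLOC][18-55 FREE]
Op 4: c = malloc(5) -> c = 18; heap: [0-3 ALLOC][4-17 ALLOC][18-22 ALLOC][23-55 FREE]
Op 5: c = realloc(c, 9) -> c = 18; heap: [0-3 ALLOC][4-17 ALLOC][18-26 ALLOC][27-55 FREE]
Op 6: d = malloc(6) -> d = 27; heap: [0-3 ALLOC][4-17 ALLOC][18-26 ALLOC][27-32 ALLOC][33-55 FREE]
Op 7: a = realloc(a, 11) -> a = 33; heap: [0-3 FREE][4-17 ALLOC][18-26 ALLOC][27-32 ALLOC][33-43 ALLOC][44-55 FREE]
Op 8: b = realloc(b, 2) -> b = 4; heap: [0-3 FREE][4-5 ALLOC][6-17 FREE][18-26 ALLOC][27-32 ALLOC][33-43 ALLOC][44-55 FREE]
Op 9: e = malloc(10) -> e = 6; heap: [0-3 FREE][4-5 ALLOC][6-15 ALLOC][16-17 FREE][18-26 ALLOC][27-32 ALLOC][33-43 ALLOC][44-55 FREE]
Free blocks: [4 2 12] total_free=18 largest=12 -> 100*(18-12)/18 = 600/18 ≈ 33.333 -> rounds to 33

Answer: 33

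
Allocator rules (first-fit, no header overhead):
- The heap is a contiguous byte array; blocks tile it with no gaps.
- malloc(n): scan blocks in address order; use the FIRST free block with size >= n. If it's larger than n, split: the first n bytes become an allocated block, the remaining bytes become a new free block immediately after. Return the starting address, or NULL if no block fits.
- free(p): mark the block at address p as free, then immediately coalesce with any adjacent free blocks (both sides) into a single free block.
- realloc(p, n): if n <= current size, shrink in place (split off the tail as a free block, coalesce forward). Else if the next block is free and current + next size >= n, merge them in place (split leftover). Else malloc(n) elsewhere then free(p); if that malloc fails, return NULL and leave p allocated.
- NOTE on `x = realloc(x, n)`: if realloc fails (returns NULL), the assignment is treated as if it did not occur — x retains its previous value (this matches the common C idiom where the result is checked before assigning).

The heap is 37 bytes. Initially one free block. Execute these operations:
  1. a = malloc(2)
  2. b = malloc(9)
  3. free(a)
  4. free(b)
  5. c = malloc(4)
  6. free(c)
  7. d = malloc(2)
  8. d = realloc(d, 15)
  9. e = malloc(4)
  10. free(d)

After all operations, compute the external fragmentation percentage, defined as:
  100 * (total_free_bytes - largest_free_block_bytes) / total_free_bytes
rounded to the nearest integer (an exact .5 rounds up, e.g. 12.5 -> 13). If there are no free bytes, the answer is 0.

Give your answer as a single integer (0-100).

Answer: 45

Derivation:
Op 1: a = malloc(2) -> a = 0; heap: [0-1 ALLOC][2-36 FREE]
Op 2: b = malloc(9) -> b = 2; heap: [0-1 ALLOC][2-10 ALLOC][11-36 FREE]
Op 3: free(a) -> (freed a); heap: [0-1 FREE][2-10 ALLOC][11-36 FREE]
Op 4: free(b) -> (freed b); heap: [0-36 FREE]
Op 5: c = malloc(4) -> c = 0; heap: [0-3 ALLOC][4-36 FREE]
Op 6: free(c) -> (freed c); heap: [0-36 FREE]
Op 7: d = malloc(2) -> d = 0; heap: [0-1 ALLOC][2-36 FREE]
Op 8: d = realloc(d, 15) -> d = 0; heap: [0-14 ALLOC][15-36 FREE]
Op 9: e = malloc(4) -> e = 15; heap: [0-14 ALLOC][15-18 ALLOC][19-36 FREE]
Op 10: free(d) -> (freed d); heap: [0-14 FREE][15-18 ALLOC][19-36 FREE]
Free blocks: [15 18] total_free=33 largest=18 -> 100*(33-18)/33 = 1500/33 ≈ 45.455 -> rounds to 45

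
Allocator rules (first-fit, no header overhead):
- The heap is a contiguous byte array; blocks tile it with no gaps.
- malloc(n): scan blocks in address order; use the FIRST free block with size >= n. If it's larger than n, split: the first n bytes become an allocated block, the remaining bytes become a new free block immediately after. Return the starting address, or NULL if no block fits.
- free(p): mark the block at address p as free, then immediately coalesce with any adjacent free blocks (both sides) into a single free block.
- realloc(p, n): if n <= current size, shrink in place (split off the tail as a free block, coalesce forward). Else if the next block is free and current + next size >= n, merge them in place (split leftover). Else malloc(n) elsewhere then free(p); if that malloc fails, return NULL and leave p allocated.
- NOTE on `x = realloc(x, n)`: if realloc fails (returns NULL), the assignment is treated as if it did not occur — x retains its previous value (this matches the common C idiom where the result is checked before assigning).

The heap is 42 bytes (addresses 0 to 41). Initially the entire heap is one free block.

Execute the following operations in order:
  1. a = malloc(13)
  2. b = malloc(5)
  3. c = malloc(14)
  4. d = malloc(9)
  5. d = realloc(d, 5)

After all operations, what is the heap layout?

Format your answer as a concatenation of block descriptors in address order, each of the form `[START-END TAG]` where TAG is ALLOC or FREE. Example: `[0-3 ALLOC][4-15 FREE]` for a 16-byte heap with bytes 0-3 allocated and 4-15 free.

Op 1: a = malloc(13) -> a = 0; heap: [0-12 ALLOC][13-41 FREE]
Op 2: b = malloc(5) -> b = 13; heap: [0-12 ALLOC][13-17 ALLOC][18-41 FREE]
Op 3: c = malloc(14) -> c = 18; heap: [0-12 ALLOC][13-17 ALLOC][18-31 ALLOC][32-41 FREE]
Op 4: d = malloc(9) -> d = 32; heap: [0-12 ALLOC][13-17 ALLOC][18-31 ALLOC][32-40 ALLOC][41-41 FREE]
Op 5: d = realloc(d, 5) -> d = 32; heap: [0-12 ALLOC][13-17 ALLOC][18-31 ALLOC][32-36 ALLOC][37-41 FREE]

Answer: [0-12 ALLOC][13-17 ALLOC][18-31 ALLOC][32-36 ALLOC][37-41 FREE]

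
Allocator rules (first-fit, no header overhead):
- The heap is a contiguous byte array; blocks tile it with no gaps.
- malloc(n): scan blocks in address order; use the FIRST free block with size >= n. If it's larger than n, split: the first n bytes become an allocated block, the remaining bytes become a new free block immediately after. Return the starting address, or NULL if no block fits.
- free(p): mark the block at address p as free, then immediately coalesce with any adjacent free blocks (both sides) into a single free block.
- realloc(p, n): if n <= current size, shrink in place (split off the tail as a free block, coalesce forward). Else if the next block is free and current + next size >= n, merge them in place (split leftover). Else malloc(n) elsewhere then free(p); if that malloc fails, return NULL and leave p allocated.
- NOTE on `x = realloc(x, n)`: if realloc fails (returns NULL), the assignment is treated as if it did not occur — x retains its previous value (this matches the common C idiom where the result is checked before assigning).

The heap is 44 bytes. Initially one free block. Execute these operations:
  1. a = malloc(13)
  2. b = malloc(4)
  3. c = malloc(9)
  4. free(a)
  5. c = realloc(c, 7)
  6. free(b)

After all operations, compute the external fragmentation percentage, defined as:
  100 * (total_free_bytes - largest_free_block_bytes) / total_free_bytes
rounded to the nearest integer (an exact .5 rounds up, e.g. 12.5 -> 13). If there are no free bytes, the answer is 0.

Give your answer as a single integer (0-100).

Op 1: a = malloc(13) -> a = 0; heap: [0-12 ALLOC][13-43 FREE]
Op 2: b = malloc(4) -> b = 13; heap: [0-12 ALLOC][13-16 ALLOC][17-43 FREE]
Op 3: c = malloc(9) -> c = 17; heap: [0-12 ALLOC][13-16 ALLOC][17-25 ALLOC][26-43 FREE]
Op 4: free(a) -> (freed a); heap: [0-12 FREE][13-16 ALLOC][17-25 ALLOC][26-43 FREE]
Op 5: c = realloc(c, 7) -> c = 17; heap: [0-12 FREE][13-16 ALLOC][17-23 ALLOC][24-43 FREE]
Op 6: free(b) -> (freed b); heap: [0-16 FREE][17-23 ALLOC][24-43 FREE]
Free blocks: [17 20] total_free=37 largest=20 -> 100*(37-20)/37 = 1700/37 ≈ 45.946 -> rounds to 46

Answer: 46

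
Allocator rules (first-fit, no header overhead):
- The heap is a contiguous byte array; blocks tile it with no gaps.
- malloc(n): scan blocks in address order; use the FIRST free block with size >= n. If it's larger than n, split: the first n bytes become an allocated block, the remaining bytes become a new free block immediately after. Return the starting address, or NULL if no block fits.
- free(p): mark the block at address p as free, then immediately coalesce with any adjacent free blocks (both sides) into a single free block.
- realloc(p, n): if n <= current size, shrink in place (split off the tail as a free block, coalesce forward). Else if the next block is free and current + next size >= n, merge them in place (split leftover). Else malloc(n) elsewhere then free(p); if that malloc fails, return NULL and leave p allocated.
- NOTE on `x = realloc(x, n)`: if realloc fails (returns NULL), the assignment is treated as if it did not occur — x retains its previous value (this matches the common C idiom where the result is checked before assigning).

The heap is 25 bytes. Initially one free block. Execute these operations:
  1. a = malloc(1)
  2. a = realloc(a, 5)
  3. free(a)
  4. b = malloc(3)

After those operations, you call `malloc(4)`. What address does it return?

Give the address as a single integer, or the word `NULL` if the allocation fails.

Answer: 3

Derivation:
Op 1: a = malloc(1) -> a = 0; heap: [0-0 ALLOC][1-24 FREE]
Op 2: a = realloc(a, 5) -> a = 0; heap: [0-4 ALLOC][5-24 FREE]
Op 3: free(a) -> (freed a); heap: [0-24 FREE]
Op 4: b = malloc(3) -> b = 0; heap: [0-2 ALLOC][3-24 FREE]
malloc(4): first-fit scan over [0-2 ALLOC][3-24 FREE] -> 3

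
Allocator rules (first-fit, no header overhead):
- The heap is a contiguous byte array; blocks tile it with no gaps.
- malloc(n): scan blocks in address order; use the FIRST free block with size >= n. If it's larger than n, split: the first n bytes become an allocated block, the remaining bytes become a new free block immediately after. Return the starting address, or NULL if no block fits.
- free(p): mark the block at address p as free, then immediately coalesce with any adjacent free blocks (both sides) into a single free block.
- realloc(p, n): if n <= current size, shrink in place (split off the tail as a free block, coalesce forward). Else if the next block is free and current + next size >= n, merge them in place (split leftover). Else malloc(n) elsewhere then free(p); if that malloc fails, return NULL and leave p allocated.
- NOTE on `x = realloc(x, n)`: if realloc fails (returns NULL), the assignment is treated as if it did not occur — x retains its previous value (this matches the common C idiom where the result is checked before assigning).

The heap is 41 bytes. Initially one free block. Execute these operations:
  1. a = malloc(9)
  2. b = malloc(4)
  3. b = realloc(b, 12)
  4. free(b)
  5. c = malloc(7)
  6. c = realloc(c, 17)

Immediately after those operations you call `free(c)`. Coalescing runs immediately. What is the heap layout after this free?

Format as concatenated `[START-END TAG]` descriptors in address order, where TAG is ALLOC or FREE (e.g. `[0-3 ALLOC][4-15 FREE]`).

Op 1: a = malloc(9) -> a = 0; heap: [0-8 ALLOC][9-40 FREE]
Op 2: b = malloc(4) -> b = 9; heap: [0-8 ALLOC][9-12 ALLOC][13-40 FREE]
Op 3: b = realloc(b, 12) -> b = 9; heap: [0-8 ALLOC][9-20 ALLOC][21-40 FREE]
Op 4: free(b) -> (freed b); heap: [0-8 ALLOC][9-40 FREE]
Op 5: c = malloc(7) -> c = 9; heap: [0-8 ALLOC][9-15 ALLOC][16-40 FREE]
Op 6: c = realloc(c, 17) -> c = 9; heap: [0-8 ALLOC][9-25 ALLOC][26-40 FREE]
free(c): c = 9 -> block [9-25 ALLOC]; mark free, coalesce with adjacent free neighbors -> [0-8 ALLOC][9-40 FREE]

Answer: [0-8 ALLOC][9-40 FREE]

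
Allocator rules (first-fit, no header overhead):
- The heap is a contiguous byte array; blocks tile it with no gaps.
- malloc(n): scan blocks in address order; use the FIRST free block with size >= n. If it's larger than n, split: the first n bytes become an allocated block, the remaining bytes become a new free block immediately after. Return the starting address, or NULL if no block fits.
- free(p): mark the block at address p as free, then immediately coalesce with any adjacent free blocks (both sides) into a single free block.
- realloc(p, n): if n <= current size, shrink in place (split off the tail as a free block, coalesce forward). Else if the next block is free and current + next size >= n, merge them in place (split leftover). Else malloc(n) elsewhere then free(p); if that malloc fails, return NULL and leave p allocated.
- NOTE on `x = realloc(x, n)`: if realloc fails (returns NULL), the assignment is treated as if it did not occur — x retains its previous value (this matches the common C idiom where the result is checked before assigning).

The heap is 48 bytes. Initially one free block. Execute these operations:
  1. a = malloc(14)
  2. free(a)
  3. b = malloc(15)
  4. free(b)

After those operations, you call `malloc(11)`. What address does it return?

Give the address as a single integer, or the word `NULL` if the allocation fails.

Op 1: a = malloc(14) -> a = 0; heap: [0-13 ALLOC][14-47 FREE]
Op 2: free(a) -> (freed a); heap: [0-47 FREE]
Op 3: b = malloc(15) -> b = 0; heap: [0-14 ALLOC][15-47 FREE]
Op 4: free(b) -> (freed b); heap: [0-47 FREE]
malloc(11): first-fit scan over [0-47 FREE] -> 0

Answer: 0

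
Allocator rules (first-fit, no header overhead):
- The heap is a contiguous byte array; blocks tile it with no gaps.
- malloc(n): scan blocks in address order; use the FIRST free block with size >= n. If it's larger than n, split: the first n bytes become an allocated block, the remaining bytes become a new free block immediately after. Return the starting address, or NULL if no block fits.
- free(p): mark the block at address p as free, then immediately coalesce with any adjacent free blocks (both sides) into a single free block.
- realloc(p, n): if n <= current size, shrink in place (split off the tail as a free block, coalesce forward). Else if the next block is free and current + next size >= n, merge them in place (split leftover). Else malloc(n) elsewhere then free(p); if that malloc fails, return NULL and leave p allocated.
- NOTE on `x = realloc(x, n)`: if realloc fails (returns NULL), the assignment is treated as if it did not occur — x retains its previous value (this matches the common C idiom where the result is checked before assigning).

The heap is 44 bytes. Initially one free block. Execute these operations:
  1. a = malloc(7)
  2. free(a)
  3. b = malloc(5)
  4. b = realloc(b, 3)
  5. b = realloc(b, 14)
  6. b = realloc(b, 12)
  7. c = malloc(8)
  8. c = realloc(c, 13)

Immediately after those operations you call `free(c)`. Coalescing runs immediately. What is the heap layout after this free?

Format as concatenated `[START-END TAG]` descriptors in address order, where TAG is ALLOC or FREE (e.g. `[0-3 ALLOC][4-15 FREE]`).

Answer: [0-11 ALLOC][12-43 FREE]

Derivation:
Op 1: a = malloc(7) -> a = 0; heap: [0-6 ALLOC][7-43 FREE]
Op 2: free(a) -> (freed a); heap: [0-43 FREE]
Op 3: b = malloc(5) -> b = 0; heap: [0-4 ALLOC][5-43 FREE]
Op 4: b = realloc(b, 3) -> b = 0; heap: [0-2 ALLOC][3-43 FREE]
Op 5: b = realloc(b, 14) -> b = 0; heap: [0-13 ALLOC][14-43 FREE]
Op 6: b = realloc(b, 12) -> b = 0; heap: [0-11 ALLOC][12-43 FREE]
Op 7: c = malloc(8) -> c = 12; heap: [0-11 ALLOC][12-19 ALLOC][20-43 FREE]
Op 8: c = realloc(c, 13) -> c = 12; heap: [0-11 ALLOC][12-24 ALLOC][25-43 FREE]
free(c): c = 12 -> block [12-24 ALLOC]; mark free, coalesce with adjacent free neighbors -> [0-11 ALLOC][12-43 FREE]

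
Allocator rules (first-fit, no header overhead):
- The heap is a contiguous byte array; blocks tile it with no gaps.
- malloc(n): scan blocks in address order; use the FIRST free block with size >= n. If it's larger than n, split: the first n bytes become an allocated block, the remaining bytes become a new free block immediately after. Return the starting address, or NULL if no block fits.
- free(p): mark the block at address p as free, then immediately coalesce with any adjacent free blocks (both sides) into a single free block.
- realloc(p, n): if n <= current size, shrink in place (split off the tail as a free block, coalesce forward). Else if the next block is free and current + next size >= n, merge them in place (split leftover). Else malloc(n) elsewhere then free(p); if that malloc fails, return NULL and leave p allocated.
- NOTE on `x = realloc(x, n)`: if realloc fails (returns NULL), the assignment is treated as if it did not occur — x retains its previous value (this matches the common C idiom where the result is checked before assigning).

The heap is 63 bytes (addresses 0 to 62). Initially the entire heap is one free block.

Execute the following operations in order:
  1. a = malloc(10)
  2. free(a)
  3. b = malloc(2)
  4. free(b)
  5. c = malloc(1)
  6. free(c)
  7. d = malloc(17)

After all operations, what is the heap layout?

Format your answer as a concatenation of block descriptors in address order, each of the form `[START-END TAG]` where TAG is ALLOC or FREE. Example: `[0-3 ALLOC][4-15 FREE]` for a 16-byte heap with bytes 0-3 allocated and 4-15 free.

Answer: [0-16 ALLOC][17-62 FREE]

Derivation:
Op 1: a = malloc(10) -> a = 0; heap: [0-9 ALLOC][10-62 FREE]
Op 2: free(a) -> (freed a); heap: [0-62 FREE]
Op 3: b = malloc(2) -> b = 0; heap: [0-1 ALLOC][2-62 FREE]
Op 4: free(b) -> (freed b); heap: [0-62 FREE]
Op 5: c = malloc(1) -> c = 0; heap: [0-0 ALLOC][1-62 FREE]
Op 6: free(c) -> (freed c); heap: [0-62 FREE]
Op 7: d = malloc(17) -> d = 0; heap: [0-16 ALLOC][17-62 FREE]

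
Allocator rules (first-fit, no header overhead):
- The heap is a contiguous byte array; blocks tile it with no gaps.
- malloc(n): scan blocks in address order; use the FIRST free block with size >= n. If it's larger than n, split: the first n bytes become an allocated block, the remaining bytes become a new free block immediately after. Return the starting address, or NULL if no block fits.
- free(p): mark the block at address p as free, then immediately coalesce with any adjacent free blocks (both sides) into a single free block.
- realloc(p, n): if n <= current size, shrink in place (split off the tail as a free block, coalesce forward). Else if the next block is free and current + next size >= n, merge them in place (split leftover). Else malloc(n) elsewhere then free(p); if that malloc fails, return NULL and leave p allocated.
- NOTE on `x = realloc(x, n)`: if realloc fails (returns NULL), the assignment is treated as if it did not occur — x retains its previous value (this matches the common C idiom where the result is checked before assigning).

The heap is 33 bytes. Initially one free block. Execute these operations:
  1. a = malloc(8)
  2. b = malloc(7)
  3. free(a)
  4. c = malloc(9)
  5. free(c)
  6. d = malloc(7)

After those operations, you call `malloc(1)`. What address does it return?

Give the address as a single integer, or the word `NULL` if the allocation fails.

Op 1: a = malloc(8) -> a = 0; heap: [0-7 ALLOC][8-32 FREE]
Op 2: b = malloc(7) -> b = 8; heap: [0-7 ALLOC][8-14 ALLOC][15-32 FREE]
Op 3: free(a) -> (freed a); heap: [0-7 FREE][8-14 ALLOC][15-32 FREE]
Op 4: c = malloc(9) -> c = 15; heap: [0-7 FREE][8-14 ALLOC][15-23 ALLOC][24-32 FREE]
Op 5: free(c) -> (freed c); heap: [0-7 FREE][8-14 ALLOC][15-32 FREE]
Op 6: d = malloc(7) -> d = 0; heap: [0-6 ALLOC][7-7 FREE][8-14 ALLOC][15-32 FREE]
malloc(1): first-fit scan over [0-6 ALLOC][7-7 FREE][8-14 ALLOC][15-32 FREE] -> 7

Answer: 7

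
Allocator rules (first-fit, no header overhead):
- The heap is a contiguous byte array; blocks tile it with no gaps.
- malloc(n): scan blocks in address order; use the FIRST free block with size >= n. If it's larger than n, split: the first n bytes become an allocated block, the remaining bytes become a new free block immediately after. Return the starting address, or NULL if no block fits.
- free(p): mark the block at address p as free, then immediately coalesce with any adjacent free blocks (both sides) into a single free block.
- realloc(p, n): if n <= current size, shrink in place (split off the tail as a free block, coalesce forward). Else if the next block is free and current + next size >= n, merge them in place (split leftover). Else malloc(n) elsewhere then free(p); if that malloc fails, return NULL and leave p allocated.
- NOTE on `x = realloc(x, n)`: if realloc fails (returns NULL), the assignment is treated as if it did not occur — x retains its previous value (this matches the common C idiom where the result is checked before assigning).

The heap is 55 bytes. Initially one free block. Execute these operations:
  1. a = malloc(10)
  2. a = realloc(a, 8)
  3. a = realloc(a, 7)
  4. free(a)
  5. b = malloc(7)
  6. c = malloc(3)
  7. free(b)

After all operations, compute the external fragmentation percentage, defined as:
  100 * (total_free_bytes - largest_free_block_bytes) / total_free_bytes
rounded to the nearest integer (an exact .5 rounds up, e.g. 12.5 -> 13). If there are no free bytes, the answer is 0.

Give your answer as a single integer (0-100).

Answer: 13

Derivation:
Op 1: a = malloc(10) -> a = 0; heap: [0-9 ALLOC][10-54 FREE]
Op 2: a = realloc(a, 8) -> a = 0; heap: [0-7 ALLOC][8-54 FREE]
Op 3: a = realloc(a, 7) -> a = 0; heap: [0-6 ALLOC][7-54 FREE]
Op 4: free(a) -> (freed a); heap: [0-54 FREE]
Op 5: b = malloc(7) -> b = 0; heap: [0-6 ALLOC][7-54 FREE]
Op 6: c = malloc(3) -> c = 7; heap: [0-6 ALLOC][7-9 ALLOC][10-54 FREE]
Op 7: free(b) -> (freed b); heap: [0-6 FREE][7-9 ALLOC][10-54 FREE]
Free blocks: [7 45] total_free=52 largest=45 -> 100*(52-45)/52 = 700/52 ≈ 13.462 -> rounds to 13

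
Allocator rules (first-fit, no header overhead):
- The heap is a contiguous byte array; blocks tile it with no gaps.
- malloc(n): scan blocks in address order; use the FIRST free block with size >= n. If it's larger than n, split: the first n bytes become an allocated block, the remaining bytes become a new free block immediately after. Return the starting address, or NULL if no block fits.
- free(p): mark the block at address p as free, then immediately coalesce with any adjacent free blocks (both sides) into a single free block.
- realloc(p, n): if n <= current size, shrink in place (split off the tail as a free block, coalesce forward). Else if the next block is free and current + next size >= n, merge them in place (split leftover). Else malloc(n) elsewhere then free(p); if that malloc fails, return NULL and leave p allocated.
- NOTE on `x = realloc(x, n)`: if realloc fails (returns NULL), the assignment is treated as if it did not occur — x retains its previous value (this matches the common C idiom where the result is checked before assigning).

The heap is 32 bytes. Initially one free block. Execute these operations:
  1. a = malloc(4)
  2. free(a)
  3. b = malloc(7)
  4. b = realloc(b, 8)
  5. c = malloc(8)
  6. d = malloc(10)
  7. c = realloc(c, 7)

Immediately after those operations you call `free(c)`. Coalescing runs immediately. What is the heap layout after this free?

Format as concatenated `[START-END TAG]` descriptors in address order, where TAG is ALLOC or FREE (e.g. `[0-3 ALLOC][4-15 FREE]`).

Answer: [0-7 ALLOC][8-15 FREE][16-25 ALLOC][26-31 FREE]

Derivation:
Op 1: a = malloc(4) -> a = 0; heap: [0-3 ALLOC][4-31 FREE]
Op 2: free(a) -> (freed a); heap: [0-31 FREE]
Op 3: b = malloc(7) -> b = 0; heap: [0-6 ALLOC][7-31 FREE]
Op 4: b = realloc(b, 8) -> b = 0; heap: [0-7 ALLOC][8-31 FREE]
Op 5: c = malloc(8) -> c = 8; heap: [0-7 ALLOC][8-15 ALLOC][16-31 FREE]
Op 6: d = malloc(10) -> d = 16; heap: [0-7 ALLOC][8-15 ALLOC][16-25 ALLOC][26-31 FREE]
Op 7: c = realloc(c, 7) -> c = 8; heap: [0-7 ALLOC][8-14 ALLOC][15-15 FREE][16-25 ALLOC][26-31 FREE]
free(c): c = 8 -> block [8-14 ALLOC]; mark free, coalesce with adjacent free neighbors -> [0-7 ALLOC][8-15 FREE][16-25 ALLOC][26-31 FREE]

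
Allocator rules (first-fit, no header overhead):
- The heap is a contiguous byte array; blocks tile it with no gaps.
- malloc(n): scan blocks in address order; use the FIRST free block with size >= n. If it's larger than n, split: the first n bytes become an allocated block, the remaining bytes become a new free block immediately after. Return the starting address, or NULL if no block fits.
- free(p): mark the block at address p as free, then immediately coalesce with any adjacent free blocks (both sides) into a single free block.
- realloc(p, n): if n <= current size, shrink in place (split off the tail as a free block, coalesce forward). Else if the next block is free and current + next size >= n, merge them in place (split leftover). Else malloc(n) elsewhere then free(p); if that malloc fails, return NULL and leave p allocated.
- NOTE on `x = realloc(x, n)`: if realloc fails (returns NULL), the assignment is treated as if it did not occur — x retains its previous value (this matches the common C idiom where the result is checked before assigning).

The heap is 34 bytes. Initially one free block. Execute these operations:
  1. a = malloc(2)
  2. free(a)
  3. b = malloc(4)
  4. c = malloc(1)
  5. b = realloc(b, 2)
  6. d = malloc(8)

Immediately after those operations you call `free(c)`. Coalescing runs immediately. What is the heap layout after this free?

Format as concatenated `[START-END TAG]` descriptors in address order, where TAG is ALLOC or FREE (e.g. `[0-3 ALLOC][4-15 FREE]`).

Op 1: a = malloc(2) -> a = 0; heap: [0-1 ALLOC][2-33 FREE]
Op 2: free(a) -> (freed a); heap: [0-33 FREE]
Op 3: b = malloc(4) -> b = 0; heap: [0-3 ALLOC][4-33 FREE]
Op 4: c = malloc(1) -> c = 4; heap: [0-3 ALLOC][4-4 ALLOC][5-33 FREE]
Op 5: b = realloc(b, 2) -> b = 0; heap: [0-1 ALLOC][2-3 FREE][4-4 ALLOC][5-33 FREE]
Op 6: d = malloc(8) -> d = 5; heap: [0-1 ALLOC][2-3 FREE][4-4 ALLOC][5-12 ALLOC][13-33 FREE]
free(c): c = 4 -> block [4-4 ALLOC]; mark free, coalesce with adjacent free neighbors -> [0-1 ALLOC][2-4 FREE][5-12 ALLOC][13-33 FREE]

Answer: [0-1 ALLOC][2-4 FREE][5-12 ALLOC][13-33 FREE]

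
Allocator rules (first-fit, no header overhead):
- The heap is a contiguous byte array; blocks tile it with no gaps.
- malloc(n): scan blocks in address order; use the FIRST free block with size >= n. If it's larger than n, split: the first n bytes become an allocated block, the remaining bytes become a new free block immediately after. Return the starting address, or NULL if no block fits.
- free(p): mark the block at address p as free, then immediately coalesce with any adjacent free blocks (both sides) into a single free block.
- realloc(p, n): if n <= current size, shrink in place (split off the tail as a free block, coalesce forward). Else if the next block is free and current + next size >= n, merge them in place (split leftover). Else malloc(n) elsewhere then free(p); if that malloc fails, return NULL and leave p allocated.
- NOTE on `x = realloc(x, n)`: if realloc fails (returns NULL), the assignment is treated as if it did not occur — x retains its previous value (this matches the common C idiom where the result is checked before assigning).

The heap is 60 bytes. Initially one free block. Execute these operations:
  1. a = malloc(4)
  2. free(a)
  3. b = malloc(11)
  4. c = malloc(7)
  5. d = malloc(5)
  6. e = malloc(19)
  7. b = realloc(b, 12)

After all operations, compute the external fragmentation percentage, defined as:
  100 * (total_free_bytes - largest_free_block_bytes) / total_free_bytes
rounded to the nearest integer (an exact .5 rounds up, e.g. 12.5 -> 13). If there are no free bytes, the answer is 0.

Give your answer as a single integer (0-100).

Answer: 35

Derivation:
Op 1: a = malloc(4) -> a = 0; heap: [0-3 ALLOC][4-59 FREE]
Op 2: free(a) -> (freed a); heap: [0-59 FREE]
Op 3: b = malloc(11) -> b = 0; heap: [0-10 ALLOC][11-59 FREE]
Op 4: c = malloc(7) -> c = 11; heap: [0-10 ALLOC][11-17 ALLOC][18-59 FREE]
Op 5: d = malloc(5) -> d = 18; heap: [0-10 ALLOC][11-17 ALLOC][18-22 ALLOC][23-59 FREE]
Op 6: e = malloc(19) -> e = 23; heap: [0-10 ALLOC][11-17 ALLOC][18-22 ALLOC][23-41 ALLOC][42-59 FREE]
Op 7: b = realloc(b, 12) -> b = 42; heap: [0-10 FREE][11-17 ALLOC][18-22 ALLOC][23-41 ALLOC][42-53 ALLOC][54-59 FREE]
Free blocks: [11 6] total_free=17 largest=11 -> 100*(17-11)/17 = 600/17 ≈ 35.294 -> rounds to 35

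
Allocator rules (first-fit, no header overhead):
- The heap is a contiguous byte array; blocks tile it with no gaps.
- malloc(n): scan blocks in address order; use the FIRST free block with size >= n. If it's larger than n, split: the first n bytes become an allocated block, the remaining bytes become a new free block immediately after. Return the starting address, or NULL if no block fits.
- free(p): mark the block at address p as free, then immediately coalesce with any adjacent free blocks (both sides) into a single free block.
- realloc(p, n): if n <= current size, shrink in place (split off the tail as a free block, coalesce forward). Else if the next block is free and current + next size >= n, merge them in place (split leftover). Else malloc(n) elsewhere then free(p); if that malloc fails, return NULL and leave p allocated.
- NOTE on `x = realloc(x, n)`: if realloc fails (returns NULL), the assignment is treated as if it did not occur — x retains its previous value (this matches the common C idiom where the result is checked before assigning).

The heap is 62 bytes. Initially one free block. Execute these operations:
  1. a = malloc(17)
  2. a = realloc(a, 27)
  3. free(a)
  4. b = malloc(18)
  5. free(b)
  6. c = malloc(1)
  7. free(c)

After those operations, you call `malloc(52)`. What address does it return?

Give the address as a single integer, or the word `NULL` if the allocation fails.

Answer: 0

Derivation:
Op 1: a = malloc(17) -> a = 0; heap: [0-16 ALLOC][17-61 FREE]
Op 2: a = realloc(a, 27) -> a = 0; heap: [0-26 ALLOC][27-61 FREE]
Op 3: free(a) -> (freed a); heap: [0-61 FREE]
Op 4: b = malloc(18) -> b = 0; heap: [0-17 ALLOC][18-61 FREE]
Op 5: free(b) -> (freed b); heap: [0-61 FREE]
Op 6: c = malloc(1) -> c = 0; heap: [0-0 ALLOC][1-61 FREE]
Op 7: free(c) -> (freed c); heap: [0-61 FREE]
malloc(52): first-fit scan over [0-61 FREE] -> 0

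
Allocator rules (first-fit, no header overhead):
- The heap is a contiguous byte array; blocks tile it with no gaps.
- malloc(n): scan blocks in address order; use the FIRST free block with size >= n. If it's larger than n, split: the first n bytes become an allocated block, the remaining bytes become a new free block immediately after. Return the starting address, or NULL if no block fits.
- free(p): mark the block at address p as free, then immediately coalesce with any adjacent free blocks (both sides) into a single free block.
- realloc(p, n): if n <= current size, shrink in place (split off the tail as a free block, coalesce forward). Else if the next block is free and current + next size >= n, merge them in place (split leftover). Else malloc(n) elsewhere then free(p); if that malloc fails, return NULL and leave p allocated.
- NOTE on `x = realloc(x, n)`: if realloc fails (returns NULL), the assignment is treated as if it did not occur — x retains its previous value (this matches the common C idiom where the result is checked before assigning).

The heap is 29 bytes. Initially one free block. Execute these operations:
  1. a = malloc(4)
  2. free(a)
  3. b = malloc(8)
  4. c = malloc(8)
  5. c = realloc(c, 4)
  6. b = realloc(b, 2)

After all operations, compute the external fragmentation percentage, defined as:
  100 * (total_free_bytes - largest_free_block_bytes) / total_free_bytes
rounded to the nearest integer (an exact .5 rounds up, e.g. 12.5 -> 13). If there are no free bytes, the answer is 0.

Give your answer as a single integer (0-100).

Answer: 26

Derivation:
Op 1: a = malloc(4) -> a = 0; heap: [0-3 ALLOC][4-28 FREE]
Op 2: free(a) -> (freed a); heap: [0-28 FREE]
Op 3: b = malloc(8) -> b = 0; heap: [0-7 ALLOC][8-28 FREE]
Op 4: c = malloc(8) -> c = 8; heap: [0-7 ALLOC][8-15 ALLOC][16-28 FREE]
Op 5: c = realloc(c, 4) -> c = 8; heap: [0-7 ALLOC][8-11 ALLOC][12-28 FREE]
Op 6: b = realloc(b, 2) -> b = 0; heap: [0-1 ALLOC][2-7 FREE][8-11 ALLOC][12-28 FREE]
Free blocks: [6 17] total_free=23 largest=17 -> 100*(23-17)/23 = 600/23 ≈ 26.087 -> rounds to 26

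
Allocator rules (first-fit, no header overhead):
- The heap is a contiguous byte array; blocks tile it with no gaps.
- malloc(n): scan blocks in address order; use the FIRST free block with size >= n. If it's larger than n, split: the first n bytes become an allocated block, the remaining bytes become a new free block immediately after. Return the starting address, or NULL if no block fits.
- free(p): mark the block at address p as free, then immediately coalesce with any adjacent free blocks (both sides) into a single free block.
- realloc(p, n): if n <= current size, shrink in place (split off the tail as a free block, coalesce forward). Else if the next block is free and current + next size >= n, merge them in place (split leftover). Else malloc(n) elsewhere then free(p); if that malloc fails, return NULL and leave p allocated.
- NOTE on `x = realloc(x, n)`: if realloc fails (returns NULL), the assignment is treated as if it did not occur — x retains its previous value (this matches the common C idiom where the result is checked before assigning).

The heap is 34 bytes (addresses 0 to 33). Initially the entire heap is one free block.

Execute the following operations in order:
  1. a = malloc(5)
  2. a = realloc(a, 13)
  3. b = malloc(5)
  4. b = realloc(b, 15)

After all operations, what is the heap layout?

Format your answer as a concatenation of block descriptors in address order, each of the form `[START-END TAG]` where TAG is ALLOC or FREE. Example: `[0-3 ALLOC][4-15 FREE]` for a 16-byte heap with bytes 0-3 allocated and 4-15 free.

Answer: [0-12 ALLOC][13-27 ALLOC][28-33 FREE]

Derivation:
Op 1: a = malloc(5) -> a = 0; heap: [0-4 ALLOC][5-33 FREE]
Op 2: a = realloc(a, 13) -> a = 0; heap: [0-12 ALLOC][13-33 FREE]
Op 3: b = malloc(5) -> b = 13; heap: [0-12 ALLOC][13-17 ALLOC][18-33 FREE]
Op 4: b = realloc(b, 15) -> b = 13; heap: [0-12 ALLOC][13-27 ALLOC][28-33 FREE]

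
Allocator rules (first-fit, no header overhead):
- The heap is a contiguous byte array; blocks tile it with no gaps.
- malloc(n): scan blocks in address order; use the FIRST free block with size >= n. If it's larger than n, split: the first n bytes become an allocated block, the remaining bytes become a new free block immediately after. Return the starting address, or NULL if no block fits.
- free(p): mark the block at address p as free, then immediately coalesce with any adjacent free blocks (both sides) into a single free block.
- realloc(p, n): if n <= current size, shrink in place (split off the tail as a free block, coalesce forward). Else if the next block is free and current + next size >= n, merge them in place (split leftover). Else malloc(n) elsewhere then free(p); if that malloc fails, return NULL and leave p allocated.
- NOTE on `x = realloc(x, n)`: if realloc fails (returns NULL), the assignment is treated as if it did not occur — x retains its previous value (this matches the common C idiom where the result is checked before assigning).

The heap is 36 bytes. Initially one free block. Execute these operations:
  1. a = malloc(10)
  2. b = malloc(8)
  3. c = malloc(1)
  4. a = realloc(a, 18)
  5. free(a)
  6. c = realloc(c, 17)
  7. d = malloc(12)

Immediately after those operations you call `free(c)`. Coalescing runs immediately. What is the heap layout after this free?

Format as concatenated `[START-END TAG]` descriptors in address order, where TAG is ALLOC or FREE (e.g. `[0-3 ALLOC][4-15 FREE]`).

Answer: [0-9 FREE][10-17 ALLOC][18-35 FREE]

Derivation:
Op 1: a = malloc(10) -> a = 0; heap: [0-9 ALLOC][10-35 FREE]
Op 2: b = malloc(8) -> b = 10; heap: [0-9 ALLOC][10-17 ALLOC][18-35 FREE]
Op 3: c = malloc(1) -> c = 18; heap: [0-9 ALLOC][10-17 ALLOC][18-18 ALLOC][19-35 FREE]
Op 4: a = realloc(a, 18) -> NULL (a unchanged); heap: [0-9 ALLOC][10-17 ALLOC][18-18 ALLOC][19-35 FREE]
Op 5: free(a) -> (freed a); heap: [0-9 FREE][10-17 ALLOC][18-18 ALLOC][19-35 FREE]
Op 6: c = realloc(c, 17) -> c = 18; heap: [0-9 FREE][10-17 ALLOC][18-34 ALLOC][35-35 FREE]
Op 7: d = malloc(12) -> d = NULL; heap: [0-9 FREE][10-17 ALLOC][18-34 ALLOC][35-35 FREE]
free(c): c = 18 -> block [18-34 ALLOC]; mark free, coalesce with adjacent free neighbors -> [0-9 FREE][10-17 ALLOC][18-35 FREE]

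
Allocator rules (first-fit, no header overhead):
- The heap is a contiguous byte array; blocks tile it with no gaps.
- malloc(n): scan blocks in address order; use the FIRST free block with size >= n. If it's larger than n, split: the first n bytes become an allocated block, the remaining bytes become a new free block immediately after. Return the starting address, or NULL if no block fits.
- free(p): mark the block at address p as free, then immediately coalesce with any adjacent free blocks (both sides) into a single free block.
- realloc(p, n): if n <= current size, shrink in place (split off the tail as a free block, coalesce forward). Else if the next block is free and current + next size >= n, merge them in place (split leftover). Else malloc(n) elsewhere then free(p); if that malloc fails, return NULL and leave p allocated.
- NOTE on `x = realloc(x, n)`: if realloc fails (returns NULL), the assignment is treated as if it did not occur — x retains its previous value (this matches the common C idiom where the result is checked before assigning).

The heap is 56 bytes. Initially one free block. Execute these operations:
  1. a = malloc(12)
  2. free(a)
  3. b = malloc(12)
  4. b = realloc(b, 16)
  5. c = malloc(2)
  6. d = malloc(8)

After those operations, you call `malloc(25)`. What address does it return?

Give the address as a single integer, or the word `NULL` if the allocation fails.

Answer: 26

Derivation:
Op 1: a = malloc(12) -> a = 0; heap: [0-11 ALLOC][12-55 FREE]
Op 2: free(a) -> (freed a); heap: [0-55 FREE]
Op 3: b = malloc(12) -> b = 0; heap: [0-11 ALLOC][12-55 FREE]
Op 4: b = realloc(b, 16) -> b = 0; heap: [0-15 ALLOC][16-55 FREE]
Op 5: c = malloc(2) -> c = 16; heap: [0-15 ALLOC][16-17 ALLOC][18-55 FREE]
Op 6: d = malloc(8) -> d = 18; heap: [0-15 ALLOC][16-17 ALLOC][18-25 ALLOC][26-55 FREE]
malloc(25): first-fit scan over [0-15 ALLOC][16-17 ALLOC][18-25 ALLOC][26-55 FREE] -> 26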